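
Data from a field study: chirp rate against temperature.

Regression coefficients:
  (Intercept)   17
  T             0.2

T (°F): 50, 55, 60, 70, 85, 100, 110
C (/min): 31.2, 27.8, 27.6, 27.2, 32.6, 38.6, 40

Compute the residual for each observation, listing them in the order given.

T=50: Ĉ = 17 + 0.2·50 = 27; r = 31.2 − 27 = 4.2
T=55: Ĉ = 17 + 0.2·55 = 28; r = 27.8 − 28 = -0.2
T=60: Ĉ = 17 + 0.2·60 = 29; r = 27.6 − 29 = -1.4
T=70: Ĉ = 17 + 0.2·70 = 31; r = 27.2 − 31 = -3.8
T=85: Ĉ = 17 + 0.2·85 = 34; r = 32.6 − 34 = -1.4
T=100: Ĉ = 17 + 0.2·100 = 37; r = 38.6 − 37 = 1.6
T=110: Ĉ = 17 + 0.2·110 = 39; r = 40 − 39 = 1

4.2, -0.2, -1.4, -3.8, -1.4, 1.6, 1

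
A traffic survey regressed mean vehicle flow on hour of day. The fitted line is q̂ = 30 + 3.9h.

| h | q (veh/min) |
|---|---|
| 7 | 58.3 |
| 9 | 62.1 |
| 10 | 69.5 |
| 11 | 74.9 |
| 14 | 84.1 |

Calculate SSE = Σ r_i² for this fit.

h=7: q̂ = 30 + 3.9·7 = 57.3; r = 58.3 − 57.3 = 1
h=9: q̂ = 30 + 3.9·9 = 65.1; r = 62.1 − 65.1 = -3
h=10: q̂ = 30 + 3.9·10 = 69; r = 69.5 − 69 = 0.5
h=11: q̂ = 30 + 3.9·11 = 72.9; r = 74.9 − 72.9 = 2
h=14: q̂ = 30 + 3.9·14 = 84.6; r = 84.1 − 84.6 = -0.5
SSE = 1 + 9 + 0.25 + 4 + 0.25 = 14.5

SSE = 14.5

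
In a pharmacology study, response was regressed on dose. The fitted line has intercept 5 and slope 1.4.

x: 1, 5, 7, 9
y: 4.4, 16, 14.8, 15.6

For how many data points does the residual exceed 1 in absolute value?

3

x=1: ŷ = 5 + 1.4·1 = 6.4; r = 4.4 − 6.4 = -2
x=5: ŷ = 5 + 1.4·5 = 12; r = 16 − 12 = 4
x=7: ŷ = 5 + 1.4·7 = 14.8; r = 14.8 − 14.8 = 0
x=9: ŷ = 5 + 1.4·9 = 17.6; r = 15.6 − 17.6 = -2
|r| > 1: x=1 (|r|=2), x=5 (|r|=4), x=9 (|r|=2) → 3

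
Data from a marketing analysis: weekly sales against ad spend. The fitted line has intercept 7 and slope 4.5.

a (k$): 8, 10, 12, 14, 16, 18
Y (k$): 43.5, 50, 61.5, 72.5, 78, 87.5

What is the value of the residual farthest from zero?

a=8: ŷ = 7 + 4.5·8 = 43; e = 43.5 − 43 = 0.5
a=10: ŷ = 7 + 4.5·10 = 52; e = 50 − 52 = -2
a=12: ŷ = 7 + 4.5·12 = 61; e = 61.5 − 61 = 0.5
a=14: ŷ = 7 + 4.5·14 = 70; e = 72.5 − 70 = 2.5
a=16: ŷ = 7 + 4.5·16 = 79; e = 78 − 79 = -1
a=18: ŷ = 7 + 4.5·18 = 88; e = 87.5 − 88 = -0.5
Largest |e| is 2.5 at a = 14, residual 2.5.

e = 2.5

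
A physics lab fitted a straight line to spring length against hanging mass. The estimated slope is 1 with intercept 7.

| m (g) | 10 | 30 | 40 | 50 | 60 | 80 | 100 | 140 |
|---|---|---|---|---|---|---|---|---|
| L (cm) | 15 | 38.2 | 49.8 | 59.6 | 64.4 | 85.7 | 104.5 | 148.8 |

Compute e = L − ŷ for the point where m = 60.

ŷ = 7 + 60 = 67
e = 64.4 − 67 = -2.6

e = -2.6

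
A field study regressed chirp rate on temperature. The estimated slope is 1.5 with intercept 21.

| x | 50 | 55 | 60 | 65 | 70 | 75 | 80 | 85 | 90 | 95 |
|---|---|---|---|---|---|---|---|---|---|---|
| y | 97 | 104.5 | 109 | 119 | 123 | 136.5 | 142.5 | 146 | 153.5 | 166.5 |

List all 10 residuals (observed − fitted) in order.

1, 1, -2, 0.5, -3, 3, 1.5, -2.5, -2.5, 3

x=50: ŷ = 21 + 1.5·50 = 96; e = 97 − 96 = 1
x=55: ŷ = 21 + 1.5·55 = 103.5; e = 104.5 − 103.5 = 1
x=60: ŷ = 21 + 1.5·60 = 111; e = 109 − 111 = -2
x=65: ŷ = 21 + 1.5·65 = 118.5; e = 119 − 118.5 = 0.5
x=70: ŷ = 21 + 1.5·70 = 126; e = 123 − 126 = -3
x=75: ŷ = 21 + 1.5·75 = 133.5; e = 136.5 − 133.5 = 3
x=80: ŷ = 21 + 1.5·80 = 141; e = 142.5 − 141 = 1.5
x=85: ŷ = 21 + 1.5·85 = 148.5; e = 146 − 148.5 = -2.5
x=90: ŷ = 21 + 1.5·90 = 156; e = 153.5 − 156 = -2.5
x=95: ŷ = 21 + 1.5·95 = 163.5; e = 166.5 − 163.5 = 3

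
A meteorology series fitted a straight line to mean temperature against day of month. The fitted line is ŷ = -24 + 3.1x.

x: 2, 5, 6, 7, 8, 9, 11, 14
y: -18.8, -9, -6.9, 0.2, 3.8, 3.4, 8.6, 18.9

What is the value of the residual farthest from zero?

x=2: ŷ = -24 + 3.1·2 = -17.8; e = -18.8 − (-17.8) = -1
x=5: ŷ = -24 + 3.1·5 = -8.5; e = -9 − (-8.5) = -0.5
x=6: ŷ = -24 + 3.1·6 = -5.4; e = -6.9 − (-5.4) = -1.5
x=7: ŷ = -24 + 3.1·7 = -2.3; e = 0.2 − (-2.3) = 2.5
x=8: ŷ = -24 + 3.1·8 = 0.8; e = 3.8 − 0.8 = 3
x=9: ŷ = -24 + 3.1·9 = 3.9; e = 3.4 − 3.9 = -0.5
x=11: ŷ = -24 + 3.1·11 = 10.1; e = 8.6 − 10.1 = -1.5
x=14: ŷ = -24 + 3.1·14 = 19.4; e = 18.9 − 19.4 = -0.5
Largest |e| is 3 at x = 8, residual 3.

e = 3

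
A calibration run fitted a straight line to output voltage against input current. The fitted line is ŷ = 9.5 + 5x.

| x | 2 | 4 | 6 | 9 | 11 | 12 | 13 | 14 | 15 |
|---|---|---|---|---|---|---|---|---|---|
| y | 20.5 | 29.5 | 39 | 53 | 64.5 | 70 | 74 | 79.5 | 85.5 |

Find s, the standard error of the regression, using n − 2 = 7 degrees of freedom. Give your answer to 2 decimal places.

x=2: ŷ = 9.5 + 5·2 = 19.5; r = 20.5 − 19.5 = 1
x=4: ŷ = 9.5 + 5·4 = 29.5; r = 29.5 − 29.5 = 0
x=6: ŷ = 9.5 + 5·6 = 39.5; r = 39 − 39.5 = -0.5
x=9: ŷ = 9.5 + 5·9 = 54.5; r = 53 − 54.5 = -1.5
x=11: ŷ = 9.5 + 5·11 = 64.5; r = 64.5 − 64.5 = 0
x=12: ŷ = 9.5 + 5·12 = 69.5; r = 70 − 69.5 = 0.5
x=13: ŷ = 9.5 + 5·13 = 74.5; r = 74 − 74.5 = -0.5
x=14: ŷ = 9.5 + 5·14 = 79.5; r = 79.5 − 79.5 = 0
x=15: ŷ = 9.5 + 5·15 = 84.5; r = 85.5 − 84.5 = 1
SSE = 1 + 0 + 0.25 + 2.25 + 0 + 0.25 + 0.25 + 0 + 1 = 5
s = √(5/7) = √0.714286 ≈ 0.85

s = 0.85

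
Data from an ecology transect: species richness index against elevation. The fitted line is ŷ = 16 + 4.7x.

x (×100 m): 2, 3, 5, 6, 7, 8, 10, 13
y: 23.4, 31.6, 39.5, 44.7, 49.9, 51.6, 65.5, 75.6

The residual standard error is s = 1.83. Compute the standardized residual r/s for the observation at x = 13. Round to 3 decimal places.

-0.820

ŷ = 16 + 4.7·13 = 77.1
r = 75.6 − 77.1 = -1.5
r/s = -1.5 / 1.83 = -0.820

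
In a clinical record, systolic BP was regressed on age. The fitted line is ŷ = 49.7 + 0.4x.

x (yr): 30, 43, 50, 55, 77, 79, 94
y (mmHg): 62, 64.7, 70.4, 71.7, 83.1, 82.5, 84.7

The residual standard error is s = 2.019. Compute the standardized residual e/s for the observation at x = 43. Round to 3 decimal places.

-1.090

ŷ = 49.7 + 0.4·43 = 66.9
e = 64.7 − 66.9 = -2.2
e/s = -2.2 / 2.019 = -1.090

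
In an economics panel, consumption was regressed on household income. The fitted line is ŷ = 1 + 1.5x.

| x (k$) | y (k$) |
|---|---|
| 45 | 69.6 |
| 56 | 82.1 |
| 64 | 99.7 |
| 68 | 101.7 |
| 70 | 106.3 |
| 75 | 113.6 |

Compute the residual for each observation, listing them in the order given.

x=45: ŷ = 1 + 1.5·45 = 68.5; r = 69.6 − 68.5 = 1.1
x=56: ŷ = 1 + 1.5·56 = 85; r = 82.1 − 85 = -2.9
x=64: ŷ = 1 + 1.5·64 = 97; r = 99.7 − 97 = 2.7
x=68: ŷ = 1 + 1.5·68 = 103; r = 101.7 − 103 = -1.3
x=70: ŷ = 1 + 1.5·70 = 106; r = 106.3 − 106 = 0.3
x=75: ŷ = 1 + 1.5·75 = 113.5; r = 113.6 − 113.5 = 0.1

1.1, -2.9, 2.7, -1.3, 0.3, 0.1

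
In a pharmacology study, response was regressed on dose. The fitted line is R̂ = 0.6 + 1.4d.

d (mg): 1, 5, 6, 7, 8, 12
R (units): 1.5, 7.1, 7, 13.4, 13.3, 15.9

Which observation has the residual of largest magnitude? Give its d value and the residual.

d = 7, e = 3

d=1: R̂ = 0.6 + 1.4·1 = 2; e = 1.5 − 2 = -0.5
d=5: R̂ = 0.6 + 1.4·5 = 7.6; e = 7.1 − 7.6 = -0.5
d=6: R̂ = 0.6 + 1.4·6 = 9; e = 7 − 9 = -2
d=7: R̂ = 0.6 + 1.4·7 = 10.4; e = 13.4 − 10.4 = 3
d=8: R̂ = 0.6 + 1.4·8 = 11.8; e = 13.3 − 11.8 = 1.5
d=12: R̂ = 0.6 + 1.4·12 = 17.4; e = 15.9 − 17.4 = -1.5
Largest |e| is 3 at d = 7, residual 3.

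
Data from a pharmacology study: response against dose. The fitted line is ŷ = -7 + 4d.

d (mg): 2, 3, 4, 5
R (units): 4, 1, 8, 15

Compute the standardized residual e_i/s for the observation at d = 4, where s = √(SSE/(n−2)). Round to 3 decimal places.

-0.258

d=2: ŷ = -7 + 4·2 = 1; e = 4 − 1 = 3
d=3: ŷ = -7 + 4·3 = 5; e = 1 − 5 = -4
d=4: ŷ = -7 + 4·4 = 9; e = 8 − 9 = -1
d=5: ŷ = -7 + 4·5 = 13; e = 15 − 13 = 2
SSE = 9 + 16 + 1 + 4 = 30
s = √(30/2) = 3.87298
e/s = -1 / 3.87298 = -0.258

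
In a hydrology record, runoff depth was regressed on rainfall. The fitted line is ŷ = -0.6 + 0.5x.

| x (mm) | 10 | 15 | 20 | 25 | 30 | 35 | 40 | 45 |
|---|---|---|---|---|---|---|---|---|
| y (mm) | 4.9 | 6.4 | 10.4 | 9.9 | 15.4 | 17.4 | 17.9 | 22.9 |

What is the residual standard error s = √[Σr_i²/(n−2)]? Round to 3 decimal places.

s = 1.291

x=10: ŷ = -0.6 + 0.5·10 = 4.4; r = 4.9 − 4.4 = 0.5
x=15: ŷ = -0.6 + 0.5·15 = 6.9; r = 6.4 − 6.9 = -0.5
x=20: ŷ = -0.6 + 0.5·20 = 9.4; r = 10.4 − 9.4 = 1
x=25: ŷ = -0.6 + 0.5·25 = 11.9; r = 9.9 − 11.9 = -2
x=30: ŷ = -0.6 + 0.5·30 = 14.4; r = 15.4 − 14.4 = 1
x=35: ŷ = -0.6 + 0.5·35 = 16.9; r = 17.4 − 16.9 = 0.5
x=40: ŷ = -0.6 + 0.5·40 = 19.4; r = 17.9 − 19.4 = -1.5
x=45: ŷ = -0.6 + 0.5·45 = 21.9; r = 22.9 − 21.9 = 1
SSE = 0.25 + 0.25 + 1 + 4 + 1 + 0.25 + 2.25 + 1 = 10
s = √(10/6) = √1.66667 ≈ 1.291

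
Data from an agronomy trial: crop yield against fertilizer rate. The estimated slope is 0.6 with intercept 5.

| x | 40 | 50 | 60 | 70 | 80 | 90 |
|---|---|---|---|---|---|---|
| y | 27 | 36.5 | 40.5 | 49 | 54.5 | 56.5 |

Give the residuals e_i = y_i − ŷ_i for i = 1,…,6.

-2, 1.5, -0.5, 2, 1.5, -2.5

x=40: ŷ = 5 + 0.6·40 = 29; e = 27 − 29 = -2
x=50: ŷ = 5 + 0.6·50 = 35; e = 36.5 − 35 = 1.5
x=60: ŷ = 5 + 0.6·60 = 41; e = 40.5 − 41 = -0.5
x=70: ŷ = 5 + 0.6·70 = 47; e = 49 − 47 = 2
x=80: ŷ = 5 + 0.6·80 = 53; e = 54.5 − 53 = 1.5
x=90: ŷ = 5 + 0.6·90 = 59; e = 56.5 − 59 = -2.5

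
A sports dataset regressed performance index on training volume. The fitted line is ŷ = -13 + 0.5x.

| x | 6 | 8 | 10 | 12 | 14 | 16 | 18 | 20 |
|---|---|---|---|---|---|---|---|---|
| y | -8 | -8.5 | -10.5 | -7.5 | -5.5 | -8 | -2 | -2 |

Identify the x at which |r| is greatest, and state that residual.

x = 16, r = -3

x=6: ŷ = -13 + 0.5·6 = -10; r = -8 − (-10) = 2
x=8: ŷ = -13 + 0.5·8 = -9; r = -8.5 − (-9) = 0.5
x=10: ŷ = -13 + 0.5·10 = -8; r = -10.5 − (-8) = -2.5
x=12: ŷ = -13 + 0.5·12 = -7; r = -7.5 − (-7) = -0.5
x=14: ŷ = -13 + 0.5·14 = -6; r = -5.5 − (-6) = 0.5
x=16: ŷ = -13 + 0.5·16 = -5; r = -8 − (-5) = -3
x=18: ŷ = -13 + 0.5·18 = -4; r = -2 − (-4) = 2
x=20: ŷ = -13 + 0.5·20 = -3; r = -2 − (-3) = 1
Largest |r| is 3 at x = 16, residual -3.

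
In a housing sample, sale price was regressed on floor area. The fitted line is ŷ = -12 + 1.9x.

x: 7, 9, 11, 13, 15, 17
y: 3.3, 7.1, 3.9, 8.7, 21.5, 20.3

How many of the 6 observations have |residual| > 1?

5

x=7: ŷ = -12 + 1.9·7 = 1.3; e = 3.3 − 1.3 = 2
x=9: ŷ = -12 + 1.9·9 = 5.1; e = 7.1 − 5.1 = 2
x=11: ŷ = -12 + 1.9·11 = 8.9; e = 3.9 − 8.9 = -5
x=13: ŷ = -12 + 1.9·13 = 12.7; e = 8.7 − 12.7 = -4
x=15: ŷ = -12 + 1.9·15 = 16.5; e = 21.5 − 16.5 = 5
x=17: ŷ = -12 + 1.9·17 = 20.3; e = 20.3 − 20.3 = 0
|e| > 1: x=7 (|e|=2), x=9 (|e|=2), x=11 (|e|=5), x=13 (|e|=4), x=15 (|e|=5) → 5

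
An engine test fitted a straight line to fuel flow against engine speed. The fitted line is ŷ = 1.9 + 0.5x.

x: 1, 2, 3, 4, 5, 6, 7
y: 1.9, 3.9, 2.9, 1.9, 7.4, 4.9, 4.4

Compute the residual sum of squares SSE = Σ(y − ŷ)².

x=1: ŷ = 1.9 + 0.5·1 = 2.4; r = 1.9 − 2.4 = -0.5
x=2: ŷ = 1.9 + 0.5·2 = 2.9; r = 3.9 − 2.9 = 1
x=3: ŷ = 1.9 + 0.5·3 = 3.4; r = 2.9 − 3.4 = -0.5
x=4: ŷ = 1.9 + 0.5·4 = 3.9; r = 1.9 − 3.9 = -2
x=5: ŷ = 1.9 + 0.5·5 = 4.4; r = 7.4 − 4.4 = 3
x=6: ŷ = 1.9 + 0.5·6 = 4.9; r = 4.9 − 4.9 = 0
x=7: ŷ = 1.9 + 0.5·7 = 5.4; r = 4.4 − 5.4 = -1
SSE = 0.25 + 1 + 0.25 + 4 + 9 + 0 + 1 = 15.5

SSE = 15.5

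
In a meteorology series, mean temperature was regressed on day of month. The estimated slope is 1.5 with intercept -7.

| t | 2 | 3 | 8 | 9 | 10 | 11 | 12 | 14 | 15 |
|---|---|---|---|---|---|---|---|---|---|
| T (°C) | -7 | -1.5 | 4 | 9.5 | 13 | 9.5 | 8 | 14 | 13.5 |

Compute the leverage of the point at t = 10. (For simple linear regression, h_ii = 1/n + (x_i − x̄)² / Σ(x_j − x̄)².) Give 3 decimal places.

t̄ = (2 + 3 + 8 + 9 + 10 + 11 + 12 + 14 + 15)/9 = 9.33333
Σ(t − t̄)² = 53.7778 + 40.1111 + 1.77778 + 0.111111 + 0.444444 + 2.77778 + 7.11111 + 21.7778 + 32.1111 = 160
h = 1/9 + (0.666667)²/160 = 0.111111 + 0.00277778 = 0.114

h = 0.114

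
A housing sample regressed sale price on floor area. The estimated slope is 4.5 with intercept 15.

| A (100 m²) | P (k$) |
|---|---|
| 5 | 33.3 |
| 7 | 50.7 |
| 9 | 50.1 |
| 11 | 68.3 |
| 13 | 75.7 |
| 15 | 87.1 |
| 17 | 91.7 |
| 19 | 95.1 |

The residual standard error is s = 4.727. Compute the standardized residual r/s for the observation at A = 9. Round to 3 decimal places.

ŷ = 15 + 4.5·9 = 55.5
r = 50.1 − 55.5 = -5.4
r/s = -5.4 / 4.727 = -1.142

-1.142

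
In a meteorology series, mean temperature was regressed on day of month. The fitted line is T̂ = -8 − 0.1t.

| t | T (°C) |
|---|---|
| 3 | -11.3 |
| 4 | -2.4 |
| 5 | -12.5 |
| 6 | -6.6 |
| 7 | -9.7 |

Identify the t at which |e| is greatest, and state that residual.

t = 4, e = 6

t=3: T̂ = -8 − 0.1·3 = -8.3; e = -11.3 − (-8.3) = -3
t=4: T̂ = -8 − 0.1·4 = -8.4; e = -2.4 − (-8.4) = 6
t=5: T̂ = -8 − 0.1·5 = -8.5; e = -12.5 − (-8.5) = -4
t=6: T̂ = -8 − 0.1·6 = -8.6; e = -6.6 − (-8.6) = 2
t=7: T̂ = -8 − 0.1·7 = -8.7; e = -9.7 − (-8.7) = -1
Largest |e| is 6 at t = 4, residual 6.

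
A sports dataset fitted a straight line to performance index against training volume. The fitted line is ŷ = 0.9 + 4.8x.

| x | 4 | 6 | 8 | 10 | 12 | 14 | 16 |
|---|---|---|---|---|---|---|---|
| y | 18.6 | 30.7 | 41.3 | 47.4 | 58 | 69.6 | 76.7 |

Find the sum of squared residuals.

x=4: ŷ = 0.9 + 4.8·4 = 20.1; r = 18.6 − 20.1 = -1.5
x=6: ŷ = 0.9 + 4.8·6 = 29.7; r = 30.7 − 29.7 = 1
x=8: ŷ = 0.9 + 4.8·8 = 39.3; r = 41.3 − 39.3 = 2
x=10: ŷ = 0.9 + 4.8·10 = 48.9; r = 47.4 − 48.9 = -1.5
x=12: ŷ = 0.9 + 4.8·12 = 58.5; r = 58 − 58.5 = -0.5
x=14: ŷ = 0.9 + 4.8·14 = 68.1; r = 69.6 − 68.1 = 1.5
x=16: ŷ = 0.9 + 4.8·16 = 77.7; r = 76.7 − 77.7 = -1
SSE = 2.25 + 1 + 4 + 2.25 + 0.25 + 2.25 + 1 = 13

SSE = 13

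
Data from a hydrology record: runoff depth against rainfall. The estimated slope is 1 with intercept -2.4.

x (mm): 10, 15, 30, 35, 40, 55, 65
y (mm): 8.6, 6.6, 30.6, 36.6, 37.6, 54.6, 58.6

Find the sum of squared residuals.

x=10: ŷ = -2.4 + 10 = 7.6; r = 8.6 − 7.6 = 1
x=15: ŷ = -2.4 + 15 = 12.6; r = 6.6 − 12.6 = -6
x=30: ŷ = -2.4 + 30 = 27.6; r = 30.6 − 27.6 = 3
x=35: ŷ = -2.4 + 35 = 32.6; r = 36.6 − 32.6 = 4
x=40: ŷ = -2.4 + 40 = 37.6; r = 37.6 − 37.6 = 0
x=55: ŷ = -2.4 + 55 = 52.6; r = 54.6 − 52.6 = 2
x=65: ŷ = -2.4 + 65 = 62.6; r = 58.6 − 62.6 = -4
SSE = 1 + 36 + 9 + 16 + 0 + 4 + 16 = 82

SSE = 82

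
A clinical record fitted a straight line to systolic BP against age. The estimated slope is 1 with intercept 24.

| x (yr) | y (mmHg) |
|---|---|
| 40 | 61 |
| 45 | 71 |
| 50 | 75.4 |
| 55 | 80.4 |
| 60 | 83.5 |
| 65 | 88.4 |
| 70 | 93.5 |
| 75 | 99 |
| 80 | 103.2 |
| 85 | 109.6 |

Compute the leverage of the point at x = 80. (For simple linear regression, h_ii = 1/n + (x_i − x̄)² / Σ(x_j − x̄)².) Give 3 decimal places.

x̄ = (40 + 45 + 50 + 55 + 60 + 65 + 70 + 75 + 80 + 85)/10 = 62.5
Σ(x − x̄)² = 506.25 + 306.25 + 156.25 + 56.25 + 6.25 + 6.25 + 56.25 + 156.25 + 306.25 + 506.25 = 2062.5
h = 1/10 + (17.5)²/2062.5 = 0.1 + 0.148485 = 0.248

h = 0.248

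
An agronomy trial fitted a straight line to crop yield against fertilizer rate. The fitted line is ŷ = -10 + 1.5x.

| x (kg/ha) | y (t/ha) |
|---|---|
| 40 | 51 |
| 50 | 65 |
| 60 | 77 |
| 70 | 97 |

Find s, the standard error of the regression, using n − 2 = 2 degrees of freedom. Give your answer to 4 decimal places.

x=40: ŷ = -10 + 1.5·40 = 50; r = 51 − 50 = 1
x=50: ŷ = -10 + 1.5·50 = 65; r = 65 − 65 = 0
x=60: ŷ = -10 + 1.5·60 = 80; r = 77 − 80 = -3
x=70: ŷ = -10 + 1.5·70 = 95; r = 97 − 95 = 2
SSE = 1 + 0 + 9 + 4 = 14
s = √(14/2) = √7 ≈ 2.6458

s = 2.6458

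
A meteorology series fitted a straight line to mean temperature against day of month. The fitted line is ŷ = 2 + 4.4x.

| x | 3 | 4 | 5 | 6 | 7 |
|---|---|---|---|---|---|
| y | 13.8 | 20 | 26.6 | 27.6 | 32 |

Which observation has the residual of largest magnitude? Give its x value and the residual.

x = 5, r = 2.6

x=3: ŷ = 2 + 4.4·3 = 15.2; r = 13.8 − 15.2 = -1.4
x=4: ŷ = 2 + 4.4·4 = 19.6; r = 20 − 19.6 = 0.4
x=5: ŷ = 2 + 4.4·5 = 24; r = 26.6 − 24 = 2.6
x=6: ŷ = 2 + 4.4·6 = 28.4; r = 27.6 − 28.4 = -0.8
x=7: ŷ = 2 + 4.4·7 = 32.8; r = 32 − 32.8 = -0.8
Largest |r| is 2.6 at x = 5, residual 2.6.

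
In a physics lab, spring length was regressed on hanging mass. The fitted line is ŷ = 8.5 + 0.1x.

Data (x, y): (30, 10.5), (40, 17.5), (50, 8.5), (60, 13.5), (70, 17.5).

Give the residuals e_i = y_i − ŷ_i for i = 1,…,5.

x=30: ŷ = 8.5 + 0.1·30 = 11.5; e = 10.5 − 11.5 = -1
x=40: ŷ = 8.5 + 0.1·40 = 12.5; e = 17.5 − 12.5 = 5
x=50: ŷ = 8.5 + 0.1·50 = 13.5; e = 8.5 − 13.5 = -5
x=60: ŷ = 8.5 + 0.1·60 = 14.5; e = 13.5 − 14.5 = -1
x=70: ŷ = 8.5 + 0.1·70 = 15.5; e = 17.5 − 15.5 = 2

-1, 5, -5, -1, 2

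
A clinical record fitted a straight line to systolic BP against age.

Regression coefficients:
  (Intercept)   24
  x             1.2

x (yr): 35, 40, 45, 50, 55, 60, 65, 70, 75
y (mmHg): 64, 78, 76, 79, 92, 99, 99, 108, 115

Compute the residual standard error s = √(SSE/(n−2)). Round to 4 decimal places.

x=35: ŷ = 24 + 1.2·35 = 66; r = 64 − 66 = -2
x=40: ŷ = 24 + 1.2·40 = 72; r = 78 − 72 = 6
x=45: ŷ = 24 + 1.2·45 = 78; r = 76 − 78 = -2
x=50: ŷ = 24 + 1.2·50 = 84; r = 79 − 84 = -5
x=55: ŷ = 24 + 1.2·55 = 90; r = 92 − 90 = 2
x=60: ŷ = 24 + 1.2·60 = 96; r = 99 − 96 = 3
x=65: ŷ = 24 + 1.2·65 = 102; r = 99 − 102 = -3
x=70: ŷ = 24 + 1.2·70 = 108; r = 108 − 108 = 0
x=75: ŷ = 24 + 1.2·75 = 114; r = 115 − 114 = 1
SSE = 4 + 36 + 4 + 25 + 4 + 9 + 9 + 0 + 1 = 92
s = √(92/7) = √13.1429 ≈ 3.6253

s = 3.6253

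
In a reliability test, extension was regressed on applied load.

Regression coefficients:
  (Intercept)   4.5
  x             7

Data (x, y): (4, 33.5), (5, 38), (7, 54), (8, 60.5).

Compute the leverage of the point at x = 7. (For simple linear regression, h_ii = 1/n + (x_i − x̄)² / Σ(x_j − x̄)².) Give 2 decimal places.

h = 0.35

x̄ = (4 + 5 + 7 + 8)/4 = 6
Σ(x − x̄)² = 4 + 1 + 1 + 4 = 10
h = 1/4 + (1)²/10 = 0.25 + 0.1 = 0.35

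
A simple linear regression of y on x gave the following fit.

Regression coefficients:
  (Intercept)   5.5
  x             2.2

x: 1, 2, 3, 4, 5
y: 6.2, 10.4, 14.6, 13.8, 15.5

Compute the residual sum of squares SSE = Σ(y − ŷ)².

SSE = 10

x=1: ŷ = 5.5 + 2.2·1 = 7.7; r = 6.2 − 7.7 = -1.5
x=2: ŷ = 5.5 + 2.2·2 = 9.9; r = 10.4 − 9.9 = 0.5
x=3: ŷ = 5.5 + 2.2·3 = 12.1; r = 14.6 − 12.1 = 2.5
x=4: ŷ = 5.5 + 2.2·4 = 14.3; r = 13.8 − 14.3 = -0.5
x=5: ŷ = 5.5 + 2.2·5 = 16.5; r = 15.5 − 16.5 = -1
SSE = 2.25 + 0.25 + 6.25 + 0.25 + 1 = 10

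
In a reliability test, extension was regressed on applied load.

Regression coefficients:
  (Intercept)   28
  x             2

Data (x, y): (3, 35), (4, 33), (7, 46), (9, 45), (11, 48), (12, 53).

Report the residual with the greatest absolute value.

x=3: ŷ = 28 + 2·3 = 34; e = 35 − 34 = 1
x=4: ŷ = 28 + 2·4 = 36; e = 33 − 36 = -3
x=7: ŷ = 28 + 2·7 = 42; e = 46 − 42 = 4
x=9: ŷ = 28 + 2·9 = 46; e = 45 − 46 = -1
x=11: ŷ = 28 + 2·11 = 50; e = 48 − 50 = -2
x=12: ŷ = 28 + 2·12 = 52; e = 53 − 52 = 1
Largest |e| is 4 at x = 7, residual 4.

e = 4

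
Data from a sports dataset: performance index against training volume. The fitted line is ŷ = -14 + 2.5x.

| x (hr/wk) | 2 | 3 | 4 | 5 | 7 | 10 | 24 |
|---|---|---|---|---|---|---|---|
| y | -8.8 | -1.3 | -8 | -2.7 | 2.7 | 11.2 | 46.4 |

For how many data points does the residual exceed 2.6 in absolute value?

2

x=2: ŷ = -14 + 2.5·2 = -9; e = -8.8 − (-9) = 0.2
x=3: ŷ = -14 + 2.5·3 = -6.5; e = -1.3 − (-6.5) = 5.2
x=4: ŷ = -14 + 2.5·4 = -4; e = -8 − (-4) = -4
x=5: ŷ = -14 + 2.5·5 = -1.5; e = -2.7 − (-1.5) = -1.2
x=7: ŷ = -14 + 2.5·7 = 3.5; e = 2.7 − 3.5 = -0.8
x=10: ŷ = -14 + 2.5·10 = 11; e = 11.2 − 11 = 0.2
x=24: ŷ = -14 + 2.5·24 = 46; e = 46.4 − 46 = 0.4
|e| > 2.6: x=3 (|e|=5.2), x=4 (|e|=4) → 2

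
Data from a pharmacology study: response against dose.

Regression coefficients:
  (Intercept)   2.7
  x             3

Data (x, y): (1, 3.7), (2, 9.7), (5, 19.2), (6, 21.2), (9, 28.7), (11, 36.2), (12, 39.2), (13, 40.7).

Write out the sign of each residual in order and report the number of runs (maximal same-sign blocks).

5 runs

x=1: ŷ = 2.7 + 3·1 = 5.7; e = 3.7 − 5.7 = -2
x=2: ŷ = 2.7 + 3·2 = 8.7; e = 9.7 − 8.7 = 1
x=5: ŷ = 2.7 + 3·5 = 17.7; e = 19.2 − 17.7 = 1.5
x=6: ŷ = 2.7 + 3·6 = 20.7; e = 21.2 − 20.7 = 0.5
x=9: ŷ = 2.7 + 3·9 = 29.7; e = 28.7 − 29.7 = -1
x=11: ŷ = 2.7 + 3·11 = 35.7; e = 36.2 − 35.7 = 0.5
x=12: ŷ = 2.7 + 3·12 = 38.7; e = 39.2 − 38.7 = 0.5
x=13: ŷ = 2.7 + 3·13 = 41.7; e = 40.7 − 41.7 = -1
Signs: − + + + − + + −
Runs: −×1, +×3, −×1, +×2, −×1 → 5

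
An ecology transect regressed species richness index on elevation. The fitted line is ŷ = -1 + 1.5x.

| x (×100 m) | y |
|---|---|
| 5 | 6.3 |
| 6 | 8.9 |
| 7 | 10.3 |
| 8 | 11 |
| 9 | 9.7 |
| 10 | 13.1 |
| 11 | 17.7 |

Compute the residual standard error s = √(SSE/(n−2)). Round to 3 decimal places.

x=5: ŷ = -1 + 1.5·5 = 6.5; e = 6.3 − 6.5 = -0.2
x=6: ŷ = -1 + 1.5·6 = 8; e = 8.9 − 8 = 0.9
x=7: ŷ = -1 + 1.5·7 = 9.5; e = 10.3 − 9.5 = 0.8
x=8: ŷ = -1 + 1.5·8 = 11; e = 11 − 11 = 0
x=9: ŷ = -1 + 1.5·9 = 12.5; e = 9.7 − 12.5 = -2.8
x=10: ŷ = -1 + 1.5·10 = 14; e = 13.1 − 14 = -0.9
x=11: ŷ = -1 + 1.5·11 = 15.5; e = 17.7 − 15.5 = 2.2
SSE = 0.04 + 0.81 + 0.64 + 0 + 7.84 + 0.81 + 4.84 = 14.98
s = √(14.98/5) = √2.996 ≈ 1.731

s = 1.731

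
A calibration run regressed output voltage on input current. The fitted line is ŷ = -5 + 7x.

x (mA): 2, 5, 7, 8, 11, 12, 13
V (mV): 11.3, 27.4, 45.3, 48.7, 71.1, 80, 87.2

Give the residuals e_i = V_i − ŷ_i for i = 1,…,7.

x=2: ŷ = -5 + 7·2 = 9; e = 11.3 − 9 = 2.3
x=5: ŷ = -5 + 7·5 = 30; e = 27.4 − 30 = -2.6
x=7: ŷ = -5 + 7·7 = 44; e = 45.3 − 44 = 1.3
x=8: ŷ = -5 + 7·8 = 51; e = 48.7 − 51 = -2.3
x=11: ŷ = -5 + 7·11 = 72; e = 71.1 − 72 = -0.9
x=12: ŷ = -5 + 7·12 = 79; e = 80 − 79 = 1
x=13: ŷ = -5 + 7·13 = 86; e = 87.2 − 86 = 1.2

2.3, -2.6, 1.3, -2.3, -0.9, 1, 1.2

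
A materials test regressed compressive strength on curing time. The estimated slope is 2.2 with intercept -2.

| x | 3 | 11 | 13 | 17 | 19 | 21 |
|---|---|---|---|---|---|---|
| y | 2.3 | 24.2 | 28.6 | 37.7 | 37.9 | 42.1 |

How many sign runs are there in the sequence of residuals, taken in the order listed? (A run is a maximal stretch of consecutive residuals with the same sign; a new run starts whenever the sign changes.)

3 runs

x=3: ŷ = -2 + 2.2·3 = 4.6; r = 2.3 − 4.6 = -2.3
x=11: ŷ = -2 + 2.2·11 = 22.2; r = 24.2 − 22.2 = 2
x=13: ŷ = -2 + 2.2·13 = 26.6; r = 28.6 − 26.6 = 2
x=17: ŷ = -2 + 2.2·17 = 35.4; r = 37.7 − 35.4 = 2.3
x=19: ŷ = -2 + 2.2·19 = 39.8; r = 37.9 − 39.8 = -1.9
x=21: ŷ = -2 + 2.2·21 = 44.2; r = 42.1 − 44.2 = -2.1
Signs: − + + + − −
Runs: −×1, +×3, −×2 → 3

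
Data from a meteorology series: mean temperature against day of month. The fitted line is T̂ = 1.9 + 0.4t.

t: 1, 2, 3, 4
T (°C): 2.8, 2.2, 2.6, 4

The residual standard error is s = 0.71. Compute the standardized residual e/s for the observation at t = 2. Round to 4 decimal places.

T̂ = 1.9 + 0.4·2 = 2.7
e = 2.2 − 2.7 = -0.5
e/s = -0.5 / 0.71 = -0.7042

-0.7042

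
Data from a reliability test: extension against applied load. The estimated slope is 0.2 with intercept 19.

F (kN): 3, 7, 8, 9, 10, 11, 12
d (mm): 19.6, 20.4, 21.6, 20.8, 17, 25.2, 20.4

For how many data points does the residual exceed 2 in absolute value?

F=3: ŷ = 19 + 0.2·3 = 19.6; r = 19.6 − 19.6 = 0
F=7: ŷ = 19 + 0.2·7 = 20.4; r = 20.4 − 20.4 = 0
F=8: ŷ = 19 + 0.2·8 = 20.6; r = 21.6 − 20.6 = 1
F=9: ŷ = 19 + 0.2·9 = 20.8; r = 20.8 − 20.8 = 0
F=10: ŷ = 19 + 0.2·10 = 21; r = 17 − 21 = -4
F=11: ŷ = 19 + 0.2·11 = 21.2; r = 25.2 − 21.2 = 4
F=12: ŷ = 19 + 0.2·12 = 21.4; r = 20.4 − 21.4 = -1
|r| > 2: F=10 (|r|=4), F=11 (|r|=4) → 2

2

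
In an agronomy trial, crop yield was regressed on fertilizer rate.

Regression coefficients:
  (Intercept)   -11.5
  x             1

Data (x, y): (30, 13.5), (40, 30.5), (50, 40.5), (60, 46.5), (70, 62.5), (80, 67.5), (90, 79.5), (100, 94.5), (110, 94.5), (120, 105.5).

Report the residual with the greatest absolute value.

x=30: ŷ = -11.5 + 30 = 18.5; r = 13.5 − 18.5 = -5
x=40: ŷ = -11.5 + 40 = 28.5; r = 30.5 − 28.5 = 2
x=50: ŷ = -11.5 + 50 = 38.5; r = 40.5 − 38.5 = 2
x=60: ŷ = -11.5 + 60 = 48.5; r = 46.5 − 48.5 = -2
x=70: ŷ = -11.5 + 70 = 58.5; r = 62.5 − 58.5 = 4
x=80: ŷ = -11.5 + 80 = 68.5; r = 67.5 − 68.5 = -1
x=90: ŷ = -11.5 + 90 = 78.5; r = 79.5 − 78.5 = 1
x=100: ŷ = -11.5 + 100 = 88.5; r = 94.5 − 88.5 = 6
x=110: ŷ = -11.5 + 110 = 98.5; r = 94.5 − 98.5 = -4
x=120: ŷ = -11.5 + 120 = 108.5; r = 105.5 − 108.5 = -3
Largest |r| is 6 at x = 100, residual 6.

r = 6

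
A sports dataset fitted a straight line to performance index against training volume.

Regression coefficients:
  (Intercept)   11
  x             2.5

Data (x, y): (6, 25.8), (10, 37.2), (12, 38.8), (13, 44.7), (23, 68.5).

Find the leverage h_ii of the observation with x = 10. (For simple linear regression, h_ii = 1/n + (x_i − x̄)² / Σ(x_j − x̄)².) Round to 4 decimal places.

h = 0.2494

x̄ = (6 + 10 + 12 + 13 + 23)/5 = 12.8
Σ(x − x̄)² = 46.24 + 7.84 + 0.64 + 0.04 + 104.04 = 158.8
h = 1/5 + (-2.8)²/158.8 = 0.2 + 0.0493703 = 0.2494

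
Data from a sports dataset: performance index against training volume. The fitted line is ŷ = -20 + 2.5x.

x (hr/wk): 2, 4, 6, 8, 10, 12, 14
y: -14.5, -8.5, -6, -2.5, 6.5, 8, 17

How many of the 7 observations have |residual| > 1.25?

x=2: ŷ = -20 + 2.5·2 = -15; e = -14.5 − (-15) = 0.5
x=4: ŷ = -20 + 2.5·4 = -10; e = -8.5 − (-10) = 1.5
x=6: ŷ = -20 + 2.5·6 = -5; e = -6 − (-5) = -1
x=8: ŷ = -20 + 2.5·8 = 0; e = -2.5 − 0 = -2.5
x=10: ŷ = -20 + 2.5·10 = 5; e = 6.5 − 5 = 1.5
x=12: ŷ = -20 + 2.5·12 = 10; e = 8 − 10 = -2
x=14: ŷ = -20 + 2.5·14 = 15; e = 17 − 15 = 2
|e| > 1.25: x=4 (|e|=1.5), x=8 (|e|=2.5), x=10 (|e|=1.5), x=12 (|e|=2), x=14 (|e|=2) → 5

5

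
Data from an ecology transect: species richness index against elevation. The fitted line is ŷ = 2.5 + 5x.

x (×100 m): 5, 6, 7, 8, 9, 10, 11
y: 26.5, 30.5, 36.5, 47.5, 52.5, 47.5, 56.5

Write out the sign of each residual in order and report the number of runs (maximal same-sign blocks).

x=5: ŷ = 2.5 + 5·5 = 27.5; e = 26.5 − 27.5 = -1
x=6: ŷ = 2.5 + 5·6 = 32.5; e = 30.5 − 32.5 = -2
x=7: ŷ = 2.5 + 5·7 = 37.5; e = 36.5 − 37.5 = -1
x=8: ŷ = 2.5 + 5·8 = 42.5; e = 47.5 − 42.5 = 5
x=9: ŷ = 2.5 + 5·9 = 47.5; e = 52.5 − 47.5 = 5
x=10: ŷ = 2.5 + 5·10 = 52.5; e = 47.5 − 52.5 = -5
x=11: ŷ = 2.5 + 5·11 = 57.5; e = 56.5 − 57.5 = -1
Signs: − − − + + − −
Runs: −×3, +×2, −×2 → 3

3 runs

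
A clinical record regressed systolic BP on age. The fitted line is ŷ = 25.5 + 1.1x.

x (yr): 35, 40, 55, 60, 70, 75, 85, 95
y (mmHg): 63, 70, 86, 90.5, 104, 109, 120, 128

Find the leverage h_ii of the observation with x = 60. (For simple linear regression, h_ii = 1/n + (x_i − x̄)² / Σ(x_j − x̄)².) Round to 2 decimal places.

h = 0.13

x̄ = (35 + 40 + 55 + 60 + 70 + 75 + 85 + 95)/8 = 64.375
Σ(x − x̄)² = 862.891 + 594.141 + 87.8906 + 19.1406 + 31.6406 + 112.891 + 425.391 + 937.891 = 3071.88
h = 1/8 + (-4.375)²/3071.88 = 0.125 + 0.00623093 = 0.13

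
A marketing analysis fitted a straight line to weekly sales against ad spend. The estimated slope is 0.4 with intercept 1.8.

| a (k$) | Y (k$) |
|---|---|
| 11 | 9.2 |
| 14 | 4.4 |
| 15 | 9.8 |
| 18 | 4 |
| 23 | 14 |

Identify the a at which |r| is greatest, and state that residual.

a=11: ŷ = 1.8 + 0.4·11 = 6.2; r = 9.2 − 6.2 = 3
a=14: ŷ = 1.8 + 0.4·14 = 7.4; r = 4.4 − 7.4 = -3
a=15: ŷ = 1.8 + 0.4·15 = 7.8; r = 9.8 − 7.8 = 2
a=18: ŷ = 1.8 + 0.4·18 = 9; r = 4 − 9 = -5
a=23: ŷ = 1.8 + 0.4·23 = 11; r = 14 − 11 = 3
Largest |r| is 5 at a = 18, residual -5.

a = 18, r = -5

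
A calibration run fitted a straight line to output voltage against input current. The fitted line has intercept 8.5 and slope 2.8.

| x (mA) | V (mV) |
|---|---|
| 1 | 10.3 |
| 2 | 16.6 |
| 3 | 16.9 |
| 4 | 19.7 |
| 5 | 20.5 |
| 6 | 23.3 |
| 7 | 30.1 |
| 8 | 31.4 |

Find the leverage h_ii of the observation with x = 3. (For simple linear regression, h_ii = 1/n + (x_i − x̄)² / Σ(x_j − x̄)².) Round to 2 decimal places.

h = 0.18

x̄ = (1 + 2 + 3 + 4 + 5 + 6 + 7 + 8)/8 = 4.5
Σ(x − x̄)² = 12.25 + 6.25 + 2.25 + 0.25 + 0.25 + 2.25 + 6.25 + 12.25 = 42
h = 1/8 + (-1.5)²/42 = 0.125 + 0.0535714 = 0.18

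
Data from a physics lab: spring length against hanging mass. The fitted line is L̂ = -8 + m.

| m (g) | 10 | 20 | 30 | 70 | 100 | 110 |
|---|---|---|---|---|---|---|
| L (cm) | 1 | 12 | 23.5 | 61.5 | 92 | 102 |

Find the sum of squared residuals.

m=10: L̂ = -8 + 10 = 2; r = 1 − 2 = -1
m=20: L̂ = -8 + 20 = 12; r = 12 − 12 = 0
m=30: L̂ = -8 + 30 = 22; r = 23.5 − 22 = 1.5
m=70: L̂ = -8 + 70 = 62; r = 61.5 − 62 = -0.5
m=100: L̂ = -8 + 100 = 92; r = 92 − 92 = 0
m=110: L̂ = -8 + 110 = 102; r = 102 − 102 = 0
SSE = 1 + 0 + 2.25 + 0.25 + 0 + 0 = 3.5

SSE = 3.5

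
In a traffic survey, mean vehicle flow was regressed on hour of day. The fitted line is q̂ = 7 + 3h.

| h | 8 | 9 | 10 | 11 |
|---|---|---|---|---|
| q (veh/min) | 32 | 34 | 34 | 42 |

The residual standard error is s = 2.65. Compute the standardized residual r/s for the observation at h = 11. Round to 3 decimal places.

0.755

q̂ = 7 + 3·11 = 40
r = 42 − 40 = 2
r/s = 2 / 2.65 = 0.755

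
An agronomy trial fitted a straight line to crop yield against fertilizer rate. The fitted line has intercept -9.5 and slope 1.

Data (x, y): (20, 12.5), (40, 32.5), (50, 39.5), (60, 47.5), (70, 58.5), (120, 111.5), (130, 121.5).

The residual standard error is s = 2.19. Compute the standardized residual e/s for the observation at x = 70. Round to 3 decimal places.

ŷ = -9.5 + 70 = 60.5
e = 58.5 − 60.5 = -2
e/s = -2 / 2.19 = -0.913

-0.913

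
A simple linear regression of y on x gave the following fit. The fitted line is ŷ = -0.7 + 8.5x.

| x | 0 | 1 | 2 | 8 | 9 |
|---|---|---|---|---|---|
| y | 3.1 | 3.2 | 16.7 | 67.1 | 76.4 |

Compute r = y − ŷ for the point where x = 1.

ŷ = -0.7 + 8.5·1 = 7.8
r = 3.2 − 7.8 = -4.6

r = -4.6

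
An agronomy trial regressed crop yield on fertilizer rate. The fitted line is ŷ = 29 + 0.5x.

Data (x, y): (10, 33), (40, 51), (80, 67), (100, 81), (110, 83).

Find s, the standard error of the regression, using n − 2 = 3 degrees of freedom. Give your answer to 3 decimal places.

s = 2.160

x=10: ŷ = 29 + 0.5·10 = 34; e = 33 − 34 = -1
x=40: ŷ = 29 + 0.5·40 = 49; e = 51 − 49 = 2
x=80: ŷ = 29 + 0.5·80 = 69; e = 67 − 69 = -2
x=100: ŷ = 29 + 0.5·100 = 79; e = 81 − 79 = 2
x=110: ŷ = 29 + 0.5·110 = 84; e = 83 − 84 = -1
SSE = 1 + 4 + 4 + 4 + 1 = 14
s = √(14/3) = √4.66667 ≈ 2.160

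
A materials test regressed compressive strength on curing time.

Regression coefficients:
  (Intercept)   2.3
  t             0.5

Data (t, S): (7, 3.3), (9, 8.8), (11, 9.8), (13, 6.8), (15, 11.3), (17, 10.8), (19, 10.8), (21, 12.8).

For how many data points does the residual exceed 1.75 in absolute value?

t=7: Ŝ = 2.3 + 0.5·7 = 5.8; r = 3.3 − 5.8 = -2.5
t=9: Ŝ = 2.3 + 0.5·9 = 6.8; r = 8.8 − 6.8 = 2
t=11: Ŝ = 2.3 + 0.5·11 = 7.8; r = 9.8 − 7.8 = 2
t=13: Ŝ = 2.3 + 0.5·13 = 8.8; r = 6.8 − 8.8 = -2
t=15: Ŝ = 2.3 + 0.5·15 = 9.8; r = 11.3 − 9.8 = 1.5
t=17: Ŝ = 2.3 + 0.5·17 = 10.8; r = 10.8 − 10.8 = 0
t=19: Ŝ = 2.3 + 0.5·19 = 11.8; r = 10.8 − 11.8 = -1
t=21: Ŝ = 2.3 + 0.5·21 = 12.8; r = 12.8 − 12.8 = 0
|r| > 1.75: t=7 (|r|=2.5), t=9 (|r|=2), t=11 (|r|=2), t=13 (|r|=2) → 4

4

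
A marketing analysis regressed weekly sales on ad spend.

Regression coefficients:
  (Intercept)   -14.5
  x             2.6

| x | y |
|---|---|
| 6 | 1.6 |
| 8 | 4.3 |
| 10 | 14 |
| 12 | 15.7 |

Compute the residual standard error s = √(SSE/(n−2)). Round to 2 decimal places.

x=6: ŷ = -14.5 + 2.6·6 = 1.1; e = 1.6 − 1.1 = 0.5
x=8: ŷ = -14.5 + 2.6·8 = 6.3; e = 4.3 − 6.3 = -2
x=10: ŷ = -14.5 + 2.6·10 = 11.5; e = 14 − 11.5 = 2.5
x=12: ŷ = -14.5 + 2.6·12 = 16.7; e = 15.7 − 16.7 = -1
SSE = 0.25 + 4 + 6.25 + 1 = 11.5
s = √(11.5/2) = √5.75 ≈ 2.40

s = 2.40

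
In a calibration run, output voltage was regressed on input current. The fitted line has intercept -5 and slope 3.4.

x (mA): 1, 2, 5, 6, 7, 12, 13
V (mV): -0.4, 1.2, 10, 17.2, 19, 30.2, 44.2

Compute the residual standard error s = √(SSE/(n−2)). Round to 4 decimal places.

x=1: ŷ = -5 + 3.4·1 = -1.6; r = -0.4 − (-1.6) = 1.2
x=2: ŷ = -5 + 3.4·2 = 1.8; r = 1.2 − 1.8 = -0.6
x=5: ŷ = -5 + 3.4·5 = 12; r = 10 − 12 = -2
x=6: ŷ = -5 + 3.4·6 = 15.4; r = 17.2 − 15.4 = 1.8
x=7: ŷ = -5 + 3.4·7 = 18.8; r = 19 − 18.8 = 0.2
x=12: ŷ = -5 + 3.4·12 = 35.8; r = 30.2 − 35.8 = -5.6
x=13: ŷ = -5 + 3.4·13 = 39.2; r = 44.2 − 39.2 = 5
SSE = 1.44 + 0.36 + 4 + 3.24 + 0.04 + 31.36 + 25 = 65.44
s = √(65.44/5) = √13.088 ≈ 3.6177

s = 3.6177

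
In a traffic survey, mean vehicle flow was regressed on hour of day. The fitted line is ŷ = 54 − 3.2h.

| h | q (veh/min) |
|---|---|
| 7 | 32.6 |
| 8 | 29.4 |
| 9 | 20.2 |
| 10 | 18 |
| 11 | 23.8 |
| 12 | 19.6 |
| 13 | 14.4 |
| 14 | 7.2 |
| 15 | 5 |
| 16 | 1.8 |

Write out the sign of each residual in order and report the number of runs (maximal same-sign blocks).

h=7: ŷ = 54 − 3.2·7 = 31.6; e = 32.6 − 31.6 = 1
h=8: ŷ = 54 − 3.2·8 = 28.4; e = 29.4 − 28.4 = 1
h=9: ŷ = 54 − 3.2·9 = 25.2; e = 20.2 − 25.2 = -5
h=10: ŷ = 54 − 3.2·10 = 22; e = 18 − 22 = -4
h=11: ŷ = 54 − 3.2·11 = 18.8; e = 23.8 − 18.8 = 5
h=12: ŷ = 54 − 3.2·12 = 15.6; e = 19.6 − 15.6 = 4
h=13: ŷ = 54 − 3.2·13 = 12.4; e = 14.4 − 12.4 = 2
h=14: ŷ = 54 − 3.2·14 = 9.2; e = 7.2 − 9.2 = -2
h=15: ŷ = 54 − 3.2·15 = 6; e = 5 − 6 = -1
h=16: ŷ = 54 − 3.2·16 = 2.8; e = 1.8 − 2.8 = -1
Signs: + + − − + + + − − −
Runs: +×2, −×2, +×3, −×3 → 4

4 runs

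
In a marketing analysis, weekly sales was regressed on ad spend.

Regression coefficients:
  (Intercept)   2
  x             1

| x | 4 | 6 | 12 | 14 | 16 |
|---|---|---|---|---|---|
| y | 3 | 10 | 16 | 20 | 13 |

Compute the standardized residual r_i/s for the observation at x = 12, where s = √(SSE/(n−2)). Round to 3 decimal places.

0.455

x=4: ŷ = 2 + 4 = 6; r = 3 − 6 = -3
x=6: ŷ = 2 + 6 = 8; r = 10 − 8 = 2
x=12: ŷ = 2 + 12 = 14; r = 16 − 14 = 2
x=14: ŷ = 2 + 14 = 16; r = 20 − 16 = 4
x=16: ŷ = 2 + 16 = 18; r = 13 − 18 = -5
SSE = 9 + 4 + 4 + 16 + 25 = 58
s = √(58/3) = 4.39697
r/s = 2 / 4.39697 = 0.455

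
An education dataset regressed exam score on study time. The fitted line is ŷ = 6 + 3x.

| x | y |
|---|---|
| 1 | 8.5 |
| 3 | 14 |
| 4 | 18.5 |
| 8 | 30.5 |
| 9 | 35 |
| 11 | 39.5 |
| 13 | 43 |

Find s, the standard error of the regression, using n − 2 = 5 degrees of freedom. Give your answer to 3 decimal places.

s = 1.414

x=1: ŷ = 6 + 3·1 = 9; e = 8.5 − 9 = -0.5
x=3: ŷ = 6 + 3·3 = 15; e = 14 − 15 = -1
x=4: ŷ = 6 + 3·4 = 18; e = 18.5 − 18 = 0.5
x=8: ŷ = 6 + 3·8 = 30; e = 30.5 − 30 = 0.5
x=9: ŷ = 6 + 3·9 = 33; e = 35 − 33 = 2
x=11: ŷ = 6 + 3·11 = 39; e = 39.5 − 39 = 0.5
x=13: ŷ = 6 + 3·13 = 45; e = 43 − 45 = -2
SSE = 0.25 + 1 + 0.25 + 0.25 + 4 + 0.25 + 4 = 10
s = √(10/5) = √2 ≈ 1.414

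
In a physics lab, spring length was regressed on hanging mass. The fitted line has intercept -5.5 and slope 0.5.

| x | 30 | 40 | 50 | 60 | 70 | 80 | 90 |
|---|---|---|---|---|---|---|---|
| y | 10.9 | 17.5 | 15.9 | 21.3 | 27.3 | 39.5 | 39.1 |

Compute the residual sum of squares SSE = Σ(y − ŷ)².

x=30: ŷ = -5.5 + 0.5·30 = 9.5; e = 10.9 − 9.5 = 1.4
x=40: ŷ = -5.5 + 0.5·40 = 14.5; e = 17.5 − 14.5 = 3
x=50: ŷ = -5.5 + 0.5·50 = 19.5; e = 15.9 − 19.5 = -3.6
x=60: ŷ = -5.5 + 0.5·60 = 24.5; e = 21.3 − 24.5 = -3.2
x=70: ŷ = -5.5 + 0.5·70 = 29.5; e = 27.3 − 29.5 = -2.2
x=80: ŷ = -5.5 + 0.5·80 = 34.5; e = 39.5 − 34.5 = 5
x=90: ŷ = -5.5 + 0.5·90 = 39.5; e = 39.1 − 39.5 = -0.4
SSE = 1.96 + 9 + 12.96 + 10.24 + 4.84 + 25 + 0.16 = 64.16

SSE = 64.16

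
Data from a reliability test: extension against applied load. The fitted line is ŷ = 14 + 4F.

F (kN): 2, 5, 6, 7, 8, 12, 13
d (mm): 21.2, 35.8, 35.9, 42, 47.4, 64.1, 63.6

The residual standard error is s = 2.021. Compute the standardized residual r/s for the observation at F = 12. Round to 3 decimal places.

ŷ = 14 + 4·12 = 62
r = 64.1 − 62 = 2.1
r/s = 2.1 / 2.021 = 1.039

1.039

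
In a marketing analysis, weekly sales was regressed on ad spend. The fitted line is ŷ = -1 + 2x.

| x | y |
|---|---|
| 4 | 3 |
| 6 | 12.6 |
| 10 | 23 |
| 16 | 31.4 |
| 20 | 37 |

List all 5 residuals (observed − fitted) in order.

-4, 1.6, 4, 0.4, -2

x=4: ŷ = -1 + 2·4 = 7; e = 3 − 7 = -4
x=6: ŷ = -1 + 2·6 = 11; e = 12.6 − 11 = 1.6
x=10: ŷ = -1 + 2·10 = 19; e = 23 − 19 = 4
x=16: ŷ = -1 + 2·16 = 31; e = 31.4 − 31 = 0.4
x=20: ŷ = -1 + 2·20 = 39; e = 37 − 39 = -2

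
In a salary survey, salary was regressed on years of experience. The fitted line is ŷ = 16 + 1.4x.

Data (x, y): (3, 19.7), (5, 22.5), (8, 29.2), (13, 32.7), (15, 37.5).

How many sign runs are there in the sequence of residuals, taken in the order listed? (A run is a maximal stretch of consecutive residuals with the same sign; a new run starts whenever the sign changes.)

4 runs

x=3: ŷ = 16 + 1.4·3 = 20.2; r = 19.7 − 20.2 = -0.5
x=5: ŷ = 16 + 1.4·5 = 23; r = 22.5 − 23 = -0.5
x=8: ŷ = 16 + 1.4·8 = 27.2; r = 29.2 − 27.2 = 2
x=13: ŷ = 16 + 1.4·13 = 34.2; r = 32.7 − 34.2 = -1.5
x=15: ŷ = 16 + 1.4·15 = 37; r = 37.5 − 37 = 0.5
Signs: − − + − +
Runs: −×2, +×1, −×1, +×1 → 4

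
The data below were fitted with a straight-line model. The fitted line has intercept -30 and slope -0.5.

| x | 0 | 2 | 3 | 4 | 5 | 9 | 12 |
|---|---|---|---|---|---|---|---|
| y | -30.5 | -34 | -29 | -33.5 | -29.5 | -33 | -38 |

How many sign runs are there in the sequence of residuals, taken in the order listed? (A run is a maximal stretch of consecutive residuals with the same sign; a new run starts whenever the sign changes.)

x=0: ŷ = -30 − 0.5·0 = -30; e = -30.5 − (-30) = -0.5
x=2: ŷ = -30 − 0.5·2 = -31; e = -34 − (-31) = -3
x=3: ŷ = -30 − 0.5·3 = -31.5; e = -29 − (-31.5) = 2.5
x=4: ŷ = -30 − 0.5·4 = -32; e = -33.5 − (-32) = -1.5
x=5: ŷ = -30 − 0.5·5 = -32.5; e = -29.5 − (-32.5) = 3
x=9: ŷ = -30 − 0.5·9 = -34.5; e = -33 − (-34.5) = 1.5
x=12: ŷ = -30 − 0.5·12 = -36; e = -38 − (-36) = -2
Signs: − − + − + + −
Runs: −×2, +×1, −×1, +×2, −×1 → 5

5 runs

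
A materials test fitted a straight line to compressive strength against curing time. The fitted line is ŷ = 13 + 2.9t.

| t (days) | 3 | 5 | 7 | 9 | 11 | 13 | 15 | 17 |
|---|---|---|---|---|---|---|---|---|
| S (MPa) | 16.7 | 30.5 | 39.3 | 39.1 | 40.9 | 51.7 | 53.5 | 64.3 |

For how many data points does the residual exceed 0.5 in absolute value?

7

t=3: ŷ = 13 + 2.9·3 = 21.7; r = 16.7 − 21.7 = -5
t=5: ŷ = 13 + 2.9·5 = 27.5; r = 30.5 − 27.5 = 3
t=7: ŷ = 13 + 2.9·7 = 33.3; r = 39.3 − 33.3 = 6
t=9: ŷ = 13 + 2.9·9 = 39.1; r = 39.1 − 39.1 = 0
t=11: ŷ = 13 + 2.9·11 = 44.9; r = 40.9 − 44.9 = -4
t=13: ŷ = 13 + 2.9·13 = 50.7; r = 51.7 − 50.7 = 1
t=15: ŷ = 13 + 2.9·15 = 56.5; r = 53.5 − 56.5 = -3
t=17: ŷ = 13 + 2.9·17 = 62.3; r = 64.3 − 62.3 = 2
|r| > 0.5: t=3 (|r|=5), t=5 (|r|=3), t=7 (|r|=6), t=11 (|r|=4), t=13 (|r|=1), t=15 (|r|=3), t=17 (|r|=2) → 7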